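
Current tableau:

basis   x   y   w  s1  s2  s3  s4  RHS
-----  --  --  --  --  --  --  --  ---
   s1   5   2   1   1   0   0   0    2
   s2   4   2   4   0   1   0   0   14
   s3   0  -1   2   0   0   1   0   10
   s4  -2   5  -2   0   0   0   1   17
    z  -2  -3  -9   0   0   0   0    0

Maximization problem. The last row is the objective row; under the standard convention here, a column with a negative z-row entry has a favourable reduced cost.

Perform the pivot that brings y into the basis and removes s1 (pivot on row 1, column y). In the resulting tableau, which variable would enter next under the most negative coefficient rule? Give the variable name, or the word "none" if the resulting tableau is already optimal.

w

Pivot element 2. New z-row = old z-row − (-3)·(row 1/2).
Updated z-row coefficients: x: 11/2, y: 0, w: -15/2, s1: 3/2, s2: 0, s3: 0, s4: 0.
The most negative is -15/2 in column w, so w would enter next.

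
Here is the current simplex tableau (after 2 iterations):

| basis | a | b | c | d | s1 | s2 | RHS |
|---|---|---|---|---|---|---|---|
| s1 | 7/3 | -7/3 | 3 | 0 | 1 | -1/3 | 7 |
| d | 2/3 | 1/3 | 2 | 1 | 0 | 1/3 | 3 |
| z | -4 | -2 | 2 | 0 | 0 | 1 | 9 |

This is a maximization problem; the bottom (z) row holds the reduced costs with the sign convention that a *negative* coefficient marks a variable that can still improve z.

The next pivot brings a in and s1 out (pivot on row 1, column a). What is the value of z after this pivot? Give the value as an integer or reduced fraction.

Minimum ratio for a: 7/(7/3) = 3.
z changes by −(z-row coeff of a)·ratio = −(-4)·3 = 12.
New z = 9 + 12 = 21.

21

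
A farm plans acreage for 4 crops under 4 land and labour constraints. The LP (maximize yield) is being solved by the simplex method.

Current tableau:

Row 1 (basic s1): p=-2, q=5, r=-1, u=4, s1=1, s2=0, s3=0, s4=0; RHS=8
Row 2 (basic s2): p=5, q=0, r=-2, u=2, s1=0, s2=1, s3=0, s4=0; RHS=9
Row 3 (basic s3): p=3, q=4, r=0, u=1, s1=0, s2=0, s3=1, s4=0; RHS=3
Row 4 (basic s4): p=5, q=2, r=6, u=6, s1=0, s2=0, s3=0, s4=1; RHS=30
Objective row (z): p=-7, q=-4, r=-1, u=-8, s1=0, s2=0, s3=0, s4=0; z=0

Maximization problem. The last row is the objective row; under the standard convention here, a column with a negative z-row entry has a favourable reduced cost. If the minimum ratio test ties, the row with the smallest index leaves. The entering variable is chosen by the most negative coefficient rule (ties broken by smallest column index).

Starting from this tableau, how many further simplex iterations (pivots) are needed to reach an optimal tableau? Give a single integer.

3

pivot: u in, s1 out → z = 16
pivot: p in, s3 out → z = 134/7
pivot: r in, s4 out → z = 2344/97
No improving column remains; optimal.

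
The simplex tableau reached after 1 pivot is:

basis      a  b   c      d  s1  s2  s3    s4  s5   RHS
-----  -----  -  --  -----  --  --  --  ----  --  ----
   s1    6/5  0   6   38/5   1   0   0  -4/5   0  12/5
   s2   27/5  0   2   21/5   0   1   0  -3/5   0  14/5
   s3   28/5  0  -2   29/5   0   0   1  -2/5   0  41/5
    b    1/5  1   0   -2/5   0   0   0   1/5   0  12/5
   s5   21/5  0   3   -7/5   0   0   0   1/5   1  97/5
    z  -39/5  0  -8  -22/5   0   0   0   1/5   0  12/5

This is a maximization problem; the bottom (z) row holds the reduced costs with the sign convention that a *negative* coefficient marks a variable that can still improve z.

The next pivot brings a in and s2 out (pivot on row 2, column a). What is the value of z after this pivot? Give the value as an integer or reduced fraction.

Minimum ratio for a: (14/5)/(27/5) = 14/27.
z changes by −(z-row coeff of a)·ratio = −(-39/5)·(14/27) = 182/45.
New z = 12/5 + (182/45) = 58/9.

58/9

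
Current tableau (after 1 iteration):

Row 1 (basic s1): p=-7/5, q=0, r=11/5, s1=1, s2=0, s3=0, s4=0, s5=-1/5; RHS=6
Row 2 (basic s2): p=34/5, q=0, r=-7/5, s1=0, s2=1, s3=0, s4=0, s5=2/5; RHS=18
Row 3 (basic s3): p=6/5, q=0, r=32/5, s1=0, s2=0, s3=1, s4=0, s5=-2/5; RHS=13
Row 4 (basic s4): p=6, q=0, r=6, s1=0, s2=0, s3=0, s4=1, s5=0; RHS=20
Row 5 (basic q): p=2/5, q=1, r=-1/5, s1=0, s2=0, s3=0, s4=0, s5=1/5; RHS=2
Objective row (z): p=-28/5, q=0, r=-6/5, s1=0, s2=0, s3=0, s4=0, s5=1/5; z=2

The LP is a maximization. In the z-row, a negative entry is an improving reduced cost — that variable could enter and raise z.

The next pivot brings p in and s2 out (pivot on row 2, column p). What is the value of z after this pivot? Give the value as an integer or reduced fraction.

Minimum ratio for p: 18/(34/5) = 45/17.
z changes by −(z-row coeff of p)·ratio = −(-28/5)·(45/17) = 252/17.
New z = 2 + (252/17) = 286/17.

286/17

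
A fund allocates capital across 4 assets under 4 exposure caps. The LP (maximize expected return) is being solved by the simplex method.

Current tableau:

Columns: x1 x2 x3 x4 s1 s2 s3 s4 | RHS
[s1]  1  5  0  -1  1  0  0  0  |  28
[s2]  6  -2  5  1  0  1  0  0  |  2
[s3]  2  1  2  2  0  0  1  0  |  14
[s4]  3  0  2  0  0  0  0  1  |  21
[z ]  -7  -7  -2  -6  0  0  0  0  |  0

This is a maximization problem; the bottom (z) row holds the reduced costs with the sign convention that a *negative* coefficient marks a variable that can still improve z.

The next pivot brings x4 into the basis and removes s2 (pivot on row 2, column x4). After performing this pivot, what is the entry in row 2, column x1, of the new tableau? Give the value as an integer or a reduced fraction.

Pivot element is row 2, column x4: 1.
Normalize row 2: new (row 2, x1) = 6/1 = 6.
Row 2 is the pivot row, so the entry is 6.

6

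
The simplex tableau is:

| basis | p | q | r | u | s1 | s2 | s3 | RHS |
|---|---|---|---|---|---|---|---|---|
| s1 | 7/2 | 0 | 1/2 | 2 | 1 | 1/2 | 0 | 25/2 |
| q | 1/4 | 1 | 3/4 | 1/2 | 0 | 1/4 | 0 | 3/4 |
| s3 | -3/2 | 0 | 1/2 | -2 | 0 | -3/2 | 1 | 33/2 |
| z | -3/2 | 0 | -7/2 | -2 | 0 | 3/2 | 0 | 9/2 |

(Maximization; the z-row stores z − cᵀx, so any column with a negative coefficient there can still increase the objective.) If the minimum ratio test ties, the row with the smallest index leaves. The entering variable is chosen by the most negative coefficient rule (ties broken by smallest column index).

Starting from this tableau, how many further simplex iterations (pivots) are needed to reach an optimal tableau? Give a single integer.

pivot: r in, q out → z = 8
pivot: p in, r out → z = 9
No improving column remains; optimal.

2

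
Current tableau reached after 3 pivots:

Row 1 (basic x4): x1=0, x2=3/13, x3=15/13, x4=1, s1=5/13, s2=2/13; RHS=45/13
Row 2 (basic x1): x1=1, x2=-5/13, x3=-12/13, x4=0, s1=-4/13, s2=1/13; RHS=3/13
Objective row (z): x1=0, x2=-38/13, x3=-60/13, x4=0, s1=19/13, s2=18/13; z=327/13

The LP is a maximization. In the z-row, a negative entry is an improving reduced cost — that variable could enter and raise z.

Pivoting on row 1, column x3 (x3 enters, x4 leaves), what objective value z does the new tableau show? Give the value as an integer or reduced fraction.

Minimum ratio for x3: (45/13)/(15/13) = 3.
z changes by −(z-row coeff of x3)·ratio = −(-60/13)·3 = 180/13.
New z = 327/13 + (180/13) = 39.

39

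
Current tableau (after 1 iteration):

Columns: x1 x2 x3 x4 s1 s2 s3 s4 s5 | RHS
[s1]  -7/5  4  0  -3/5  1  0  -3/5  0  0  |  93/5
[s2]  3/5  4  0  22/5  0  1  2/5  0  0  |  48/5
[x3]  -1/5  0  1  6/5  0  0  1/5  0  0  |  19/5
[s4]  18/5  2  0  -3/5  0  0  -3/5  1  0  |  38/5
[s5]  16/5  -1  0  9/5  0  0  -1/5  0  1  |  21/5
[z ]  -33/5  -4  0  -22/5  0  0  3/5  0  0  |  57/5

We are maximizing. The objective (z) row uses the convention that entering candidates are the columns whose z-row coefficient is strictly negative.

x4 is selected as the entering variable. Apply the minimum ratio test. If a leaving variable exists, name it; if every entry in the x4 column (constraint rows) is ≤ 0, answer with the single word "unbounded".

s2

Ratios: row 1 (s1): entry -3/5 ≤ 0, skip; row 2 (s2): (48/5)/(22/5) = 24/11; row 3 (x3): (19/5)/(6/5) = 19/6; row 4 (s4): entry -3/5 ≤ 0, skip; row 5 (s5): (21/5)/(9/5) = 7/3.
Minimum ratio is in the s2 row, so s2 leaves.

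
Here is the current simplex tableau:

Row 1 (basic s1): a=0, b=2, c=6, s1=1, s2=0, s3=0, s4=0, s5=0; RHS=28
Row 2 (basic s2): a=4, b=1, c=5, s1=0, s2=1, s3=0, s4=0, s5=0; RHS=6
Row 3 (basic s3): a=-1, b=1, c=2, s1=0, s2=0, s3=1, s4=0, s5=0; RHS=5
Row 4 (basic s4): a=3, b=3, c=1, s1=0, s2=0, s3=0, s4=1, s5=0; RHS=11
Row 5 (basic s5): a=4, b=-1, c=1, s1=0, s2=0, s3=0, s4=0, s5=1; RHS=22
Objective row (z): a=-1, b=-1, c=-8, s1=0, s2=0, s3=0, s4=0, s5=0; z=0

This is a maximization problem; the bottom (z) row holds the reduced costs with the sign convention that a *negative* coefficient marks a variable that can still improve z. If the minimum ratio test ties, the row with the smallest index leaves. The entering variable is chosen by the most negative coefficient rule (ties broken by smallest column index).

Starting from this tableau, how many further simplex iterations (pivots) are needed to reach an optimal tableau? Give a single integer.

1

pivot: c in, s2 out → z = 48/5
No improving column remains; optimal.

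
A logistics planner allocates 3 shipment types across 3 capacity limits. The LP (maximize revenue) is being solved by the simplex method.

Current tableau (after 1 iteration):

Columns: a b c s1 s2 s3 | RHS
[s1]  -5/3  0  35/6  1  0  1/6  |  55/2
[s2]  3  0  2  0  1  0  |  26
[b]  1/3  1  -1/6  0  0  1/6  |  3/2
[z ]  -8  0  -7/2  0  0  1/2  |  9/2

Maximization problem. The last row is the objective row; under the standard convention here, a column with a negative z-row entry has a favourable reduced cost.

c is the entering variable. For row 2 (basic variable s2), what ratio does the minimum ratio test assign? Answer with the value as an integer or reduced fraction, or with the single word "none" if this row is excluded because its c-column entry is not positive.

13

Ratio = RHS / (c entry) = 26 / 2 = 13.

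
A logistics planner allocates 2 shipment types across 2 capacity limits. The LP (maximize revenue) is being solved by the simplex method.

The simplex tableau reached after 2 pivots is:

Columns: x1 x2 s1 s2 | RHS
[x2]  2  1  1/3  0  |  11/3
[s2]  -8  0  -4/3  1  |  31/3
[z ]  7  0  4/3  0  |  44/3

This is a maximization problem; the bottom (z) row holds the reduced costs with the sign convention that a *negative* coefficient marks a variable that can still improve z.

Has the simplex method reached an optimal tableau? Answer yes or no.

yes

No objective-row coefficient is strictly negative, so no entering variable exists; the tableau is optimal.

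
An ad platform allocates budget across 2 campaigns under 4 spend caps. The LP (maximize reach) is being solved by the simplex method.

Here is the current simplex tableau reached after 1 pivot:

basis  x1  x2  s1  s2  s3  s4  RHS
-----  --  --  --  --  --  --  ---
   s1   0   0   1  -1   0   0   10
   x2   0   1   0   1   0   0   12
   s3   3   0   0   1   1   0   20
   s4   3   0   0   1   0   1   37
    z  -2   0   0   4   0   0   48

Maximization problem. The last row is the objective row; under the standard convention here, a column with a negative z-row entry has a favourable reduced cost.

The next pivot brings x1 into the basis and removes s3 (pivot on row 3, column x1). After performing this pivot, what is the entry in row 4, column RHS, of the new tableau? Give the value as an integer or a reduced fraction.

Pivot element is row 3, column x1: 3.
Normalize row 3: new (row 3, RHS) = 20/3 = 20/3.
row 4 ← row 4 − 3·(new row 3): 37 − 3·(20/3) = 17.

17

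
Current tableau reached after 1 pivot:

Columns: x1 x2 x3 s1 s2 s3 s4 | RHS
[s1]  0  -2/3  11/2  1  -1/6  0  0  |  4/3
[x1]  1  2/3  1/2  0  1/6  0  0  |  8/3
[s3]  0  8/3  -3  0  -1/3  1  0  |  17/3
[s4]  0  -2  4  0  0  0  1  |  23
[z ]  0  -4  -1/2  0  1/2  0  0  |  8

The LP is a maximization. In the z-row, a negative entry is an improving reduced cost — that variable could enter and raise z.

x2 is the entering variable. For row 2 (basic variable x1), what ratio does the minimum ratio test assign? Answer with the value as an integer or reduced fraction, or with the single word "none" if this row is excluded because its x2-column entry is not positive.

Ratio = RHS / (x2 entry) = (8/3) / (2/3) = 4.

4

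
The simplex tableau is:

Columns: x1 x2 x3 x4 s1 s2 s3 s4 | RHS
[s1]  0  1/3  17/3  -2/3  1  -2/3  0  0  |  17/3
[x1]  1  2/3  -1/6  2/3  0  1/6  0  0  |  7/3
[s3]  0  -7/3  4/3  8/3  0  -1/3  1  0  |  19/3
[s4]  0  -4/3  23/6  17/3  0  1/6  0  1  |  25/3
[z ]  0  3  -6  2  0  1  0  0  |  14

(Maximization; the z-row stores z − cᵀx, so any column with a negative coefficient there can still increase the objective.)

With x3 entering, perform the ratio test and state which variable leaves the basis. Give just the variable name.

s1

Ratios: row 1 (s1): (17/3)/(17/3) = 1; row 2 (x1): entry -1/6 ≤ 0, skip; row 3 (s3): (19/3)/(4/3) = 19/4; row 4 (s4): (25/3)/(23/6) = 50/23.
Minimum ratio 1 is in the s1 row, so s1 leaves.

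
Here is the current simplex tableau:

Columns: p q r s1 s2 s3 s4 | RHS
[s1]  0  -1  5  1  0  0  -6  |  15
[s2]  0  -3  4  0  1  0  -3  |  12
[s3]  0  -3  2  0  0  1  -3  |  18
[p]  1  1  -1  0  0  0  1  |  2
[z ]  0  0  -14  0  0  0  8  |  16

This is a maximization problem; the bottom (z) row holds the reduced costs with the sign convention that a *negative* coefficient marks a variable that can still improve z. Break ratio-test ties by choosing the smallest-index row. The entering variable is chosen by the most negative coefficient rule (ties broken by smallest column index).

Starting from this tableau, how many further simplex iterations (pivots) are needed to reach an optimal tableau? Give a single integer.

3

pivot: r in, s1 out → z = 58
pivot: s4 in, s2 out → z = 58
pivot: q in, p out → z = 180
No improving column remains; optimal.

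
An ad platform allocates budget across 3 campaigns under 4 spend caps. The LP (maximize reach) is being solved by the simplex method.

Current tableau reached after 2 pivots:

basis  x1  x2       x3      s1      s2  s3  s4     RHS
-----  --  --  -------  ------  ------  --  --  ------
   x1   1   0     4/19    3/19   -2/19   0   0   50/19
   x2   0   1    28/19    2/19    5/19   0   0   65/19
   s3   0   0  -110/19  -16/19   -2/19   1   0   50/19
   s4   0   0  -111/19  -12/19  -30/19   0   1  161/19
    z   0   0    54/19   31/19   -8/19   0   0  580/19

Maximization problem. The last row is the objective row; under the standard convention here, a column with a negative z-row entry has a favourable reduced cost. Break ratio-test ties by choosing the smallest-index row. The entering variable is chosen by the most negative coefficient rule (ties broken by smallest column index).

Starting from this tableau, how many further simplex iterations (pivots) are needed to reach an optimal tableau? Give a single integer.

pivot: s2 in, x2 out → z = 36
No improving column remains; optimal.

1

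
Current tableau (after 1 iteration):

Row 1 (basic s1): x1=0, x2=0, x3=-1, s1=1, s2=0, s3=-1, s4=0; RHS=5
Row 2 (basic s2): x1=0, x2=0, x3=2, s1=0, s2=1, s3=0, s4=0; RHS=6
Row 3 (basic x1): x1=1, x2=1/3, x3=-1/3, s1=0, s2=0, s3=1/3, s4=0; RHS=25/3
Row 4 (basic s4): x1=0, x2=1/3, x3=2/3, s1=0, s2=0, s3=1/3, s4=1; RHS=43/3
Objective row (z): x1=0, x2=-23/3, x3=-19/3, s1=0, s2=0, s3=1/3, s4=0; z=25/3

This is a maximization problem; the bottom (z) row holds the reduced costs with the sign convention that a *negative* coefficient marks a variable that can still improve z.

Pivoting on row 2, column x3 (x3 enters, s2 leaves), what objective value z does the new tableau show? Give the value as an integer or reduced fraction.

Minimum ratio for x3: 6/2 = 3.
z changes by −(z-row coeff of x3)·ratio = −(-19/3)·3 = 19.
New z = 25/3 + 19 = 82/3.

82/3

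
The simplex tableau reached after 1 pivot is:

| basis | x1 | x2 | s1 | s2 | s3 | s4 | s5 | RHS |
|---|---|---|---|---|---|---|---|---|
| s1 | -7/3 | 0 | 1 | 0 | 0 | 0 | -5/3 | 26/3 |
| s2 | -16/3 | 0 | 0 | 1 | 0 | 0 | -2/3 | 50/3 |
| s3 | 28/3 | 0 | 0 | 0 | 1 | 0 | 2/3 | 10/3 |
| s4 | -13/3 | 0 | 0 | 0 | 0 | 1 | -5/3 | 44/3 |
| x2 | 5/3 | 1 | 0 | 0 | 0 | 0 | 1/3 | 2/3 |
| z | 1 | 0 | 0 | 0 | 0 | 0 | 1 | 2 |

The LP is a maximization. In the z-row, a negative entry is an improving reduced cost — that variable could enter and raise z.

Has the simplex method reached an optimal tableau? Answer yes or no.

No objective-row coefficient is strictly negative, so no entering variable exists; the tableau is optimal.

yes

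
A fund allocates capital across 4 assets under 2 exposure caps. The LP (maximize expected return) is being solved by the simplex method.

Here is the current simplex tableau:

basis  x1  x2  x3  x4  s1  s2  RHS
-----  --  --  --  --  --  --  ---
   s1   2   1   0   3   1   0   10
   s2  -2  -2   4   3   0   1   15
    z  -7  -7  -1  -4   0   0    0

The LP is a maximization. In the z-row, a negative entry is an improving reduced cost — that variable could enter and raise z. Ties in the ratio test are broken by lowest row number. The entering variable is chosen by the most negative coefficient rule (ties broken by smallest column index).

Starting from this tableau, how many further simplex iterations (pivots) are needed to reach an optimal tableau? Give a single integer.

pivot: x1 in, s1 out → z = 35
pivot: x2 in, x1 out → z = 70
pivot: x3 in, s2 out → z = 315/4
No improving column remains; optimal.

3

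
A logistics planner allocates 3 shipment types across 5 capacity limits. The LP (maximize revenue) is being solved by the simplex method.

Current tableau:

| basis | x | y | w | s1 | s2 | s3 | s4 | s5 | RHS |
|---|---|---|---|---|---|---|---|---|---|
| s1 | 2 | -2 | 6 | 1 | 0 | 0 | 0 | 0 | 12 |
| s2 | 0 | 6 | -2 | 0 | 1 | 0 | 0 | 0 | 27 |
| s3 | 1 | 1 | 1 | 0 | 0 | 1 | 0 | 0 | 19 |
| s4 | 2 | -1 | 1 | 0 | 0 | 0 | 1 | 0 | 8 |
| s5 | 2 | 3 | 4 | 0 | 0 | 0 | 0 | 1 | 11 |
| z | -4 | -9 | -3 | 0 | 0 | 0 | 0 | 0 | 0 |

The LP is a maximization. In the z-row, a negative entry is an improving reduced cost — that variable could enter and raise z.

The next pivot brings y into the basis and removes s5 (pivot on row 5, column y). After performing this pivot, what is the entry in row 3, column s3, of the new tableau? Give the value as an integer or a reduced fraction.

Pivot element is row 5, column y: 3.
Normalize row 5: new (row 5, s3) = 0/3 = 0.
row 3 ← row 3 − 1·(new row 5): 1 − 1·0 = 1.

1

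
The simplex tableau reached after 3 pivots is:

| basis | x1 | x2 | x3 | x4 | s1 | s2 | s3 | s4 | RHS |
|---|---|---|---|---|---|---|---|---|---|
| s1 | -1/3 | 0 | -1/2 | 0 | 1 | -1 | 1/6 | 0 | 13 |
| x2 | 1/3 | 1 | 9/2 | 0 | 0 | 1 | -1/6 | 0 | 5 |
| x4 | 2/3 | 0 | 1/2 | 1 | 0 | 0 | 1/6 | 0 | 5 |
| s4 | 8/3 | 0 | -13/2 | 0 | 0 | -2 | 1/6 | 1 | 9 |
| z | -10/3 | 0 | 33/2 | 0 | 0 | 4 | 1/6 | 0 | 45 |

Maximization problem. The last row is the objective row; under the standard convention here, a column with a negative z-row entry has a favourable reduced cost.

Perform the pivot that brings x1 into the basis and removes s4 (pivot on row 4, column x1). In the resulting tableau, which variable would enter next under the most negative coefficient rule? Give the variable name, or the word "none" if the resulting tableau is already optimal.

none

Pivot element 8/3. New z-row = old z-row − (-10/3)·(row 4/(8/3)).
Updated z-row coefficients: x1: 0, x2: 0, x3: 67/8, x4: 0, s1: 0, s2: 3/2, s3: 3/8, s4: 5/4.
No coefficient is strictly negative; the tableau after this pivot is optimal.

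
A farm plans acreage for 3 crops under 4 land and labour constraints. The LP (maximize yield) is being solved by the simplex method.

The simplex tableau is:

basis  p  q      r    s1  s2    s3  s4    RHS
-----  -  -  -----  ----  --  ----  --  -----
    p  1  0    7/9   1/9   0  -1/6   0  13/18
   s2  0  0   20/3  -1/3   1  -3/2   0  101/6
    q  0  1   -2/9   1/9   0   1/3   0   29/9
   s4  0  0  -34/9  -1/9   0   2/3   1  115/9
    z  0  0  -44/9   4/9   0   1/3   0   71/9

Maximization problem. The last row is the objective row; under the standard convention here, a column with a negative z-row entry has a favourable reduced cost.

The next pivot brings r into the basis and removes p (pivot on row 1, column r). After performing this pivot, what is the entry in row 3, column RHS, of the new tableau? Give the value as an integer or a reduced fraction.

Pivot element is row 1, column r: 7/9.
Normalize row 1: new (row 1, RHS) = (13/18)/(7/9) = 13/14.
row 3 ← row 3 − (-2/9)·(new row 1): 29/9 − (-2/9)·(13/14) = 24/7.

24/7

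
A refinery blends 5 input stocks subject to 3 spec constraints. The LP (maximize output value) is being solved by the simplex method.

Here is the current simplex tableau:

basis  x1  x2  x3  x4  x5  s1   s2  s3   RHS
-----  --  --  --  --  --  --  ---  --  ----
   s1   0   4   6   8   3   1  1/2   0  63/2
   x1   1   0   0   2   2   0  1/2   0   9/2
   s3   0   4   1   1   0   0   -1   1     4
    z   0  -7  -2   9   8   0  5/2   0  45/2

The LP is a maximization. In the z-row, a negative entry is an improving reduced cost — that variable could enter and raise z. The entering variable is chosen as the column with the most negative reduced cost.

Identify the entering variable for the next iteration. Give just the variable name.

x2

Objective-row coefficients: x1: 0, x2: -7, x3: -2, x4: 9, x5: 8, s1: 0, s2: 5/2, s3: 0.
The most negative is -7 in column x2, so x2 enters.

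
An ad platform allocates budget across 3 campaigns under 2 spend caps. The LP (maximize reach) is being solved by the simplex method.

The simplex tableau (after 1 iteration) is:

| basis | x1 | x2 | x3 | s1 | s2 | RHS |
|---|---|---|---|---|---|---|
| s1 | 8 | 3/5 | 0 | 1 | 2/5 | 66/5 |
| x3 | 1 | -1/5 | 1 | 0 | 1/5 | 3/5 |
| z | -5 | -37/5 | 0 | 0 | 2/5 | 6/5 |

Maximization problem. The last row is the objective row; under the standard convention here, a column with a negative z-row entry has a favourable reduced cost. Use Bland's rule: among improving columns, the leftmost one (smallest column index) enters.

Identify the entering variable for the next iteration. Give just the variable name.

x1

Objective-row coefficients: x1: -5, x2: -37/5, x3: 0, s1: 0, s2: 2/5.
Improving columns: x1, x2. Bland's rule picks the smallest column index → x1.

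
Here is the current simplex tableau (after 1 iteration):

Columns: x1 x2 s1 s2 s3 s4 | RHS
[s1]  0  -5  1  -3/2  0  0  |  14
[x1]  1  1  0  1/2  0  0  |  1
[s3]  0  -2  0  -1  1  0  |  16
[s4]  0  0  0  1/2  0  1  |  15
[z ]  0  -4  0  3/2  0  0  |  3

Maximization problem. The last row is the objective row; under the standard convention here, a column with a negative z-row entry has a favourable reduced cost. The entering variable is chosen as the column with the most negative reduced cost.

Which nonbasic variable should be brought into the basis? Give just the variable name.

x2

Objective-row coefficients: x1: 0, x2: -4, s1: 0, s2: 3/2, s3: 0, s4: 0.
The most negative is -4 in column x2, so x2 enters.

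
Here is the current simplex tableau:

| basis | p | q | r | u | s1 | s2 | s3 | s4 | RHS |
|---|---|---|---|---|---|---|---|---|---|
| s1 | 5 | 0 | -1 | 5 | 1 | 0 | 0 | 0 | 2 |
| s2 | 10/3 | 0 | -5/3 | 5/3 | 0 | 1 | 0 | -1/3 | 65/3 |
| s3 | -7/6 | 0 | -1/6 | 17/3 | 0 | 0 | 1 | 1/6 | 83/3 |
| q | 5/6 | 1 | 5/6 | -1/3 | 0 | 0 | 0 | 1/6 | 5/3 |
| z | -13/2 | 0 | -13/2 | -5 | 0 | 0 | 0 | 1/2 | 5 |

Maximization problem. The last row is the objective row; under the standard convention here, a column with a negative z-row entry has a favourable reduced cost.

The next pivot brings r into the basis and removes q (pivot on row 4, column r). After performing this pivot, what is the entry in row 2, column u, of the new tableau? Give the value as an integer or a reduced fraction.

Pivot element is row 4, column r: 5/6.
Normalize row 4: new (row 4, u) = (-1/3)/(5/6) = -2/5.
row 2 ← row 2 − (-5/3)·(new row 4): 5/3 − (-5/3)·(-2/5) = 1.

1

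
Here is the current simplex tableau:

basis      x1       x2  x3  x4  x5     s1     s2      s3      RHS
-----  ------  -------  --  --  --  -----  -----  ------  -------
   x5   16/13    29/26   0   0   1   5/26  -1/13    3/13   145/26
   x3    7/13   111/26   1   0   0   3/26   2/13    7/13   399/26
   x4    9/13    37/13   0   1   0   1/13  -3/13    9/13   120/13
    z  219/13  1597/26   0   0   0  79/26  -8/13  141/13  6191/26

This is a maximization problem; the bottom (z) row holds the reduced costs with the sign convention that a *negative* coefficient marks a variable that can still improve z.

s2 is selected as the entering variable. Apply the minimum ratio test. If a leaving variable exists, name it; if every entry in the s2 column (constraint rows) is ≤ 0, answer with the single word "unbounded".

Ratios: row 1 (x5): entry -1/13 ≤ 0, skip; row 2 (x3): (399/26)/(2/13) = 399/4; row 3 (x4): entry -3/13 ≤ 0, skip.
Minimum ratio is in the x3 row, so x3 leaves.

x3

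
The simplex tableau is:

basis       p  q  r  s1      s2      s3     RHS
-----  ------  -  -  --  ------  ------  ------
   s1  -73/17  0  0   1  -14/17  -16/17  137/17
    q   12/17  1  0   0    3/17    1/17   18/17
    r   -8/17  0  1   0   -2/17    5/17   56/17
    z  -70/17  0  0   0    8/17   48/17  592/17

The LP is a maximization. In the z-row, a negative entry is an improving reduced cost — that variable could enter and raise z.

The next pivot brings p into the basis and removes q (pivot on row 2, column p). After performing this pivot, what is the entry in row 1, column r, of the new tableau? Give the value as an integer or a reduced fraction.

0

Pivot element is row 2, column p: 12/17.
Normalize row 2: new (row 2, r) = 0/(12/17) = 0.
row 1 ← row 1 − (-73/17)·(new row 2): 0 − (-73/17)·0 = 0.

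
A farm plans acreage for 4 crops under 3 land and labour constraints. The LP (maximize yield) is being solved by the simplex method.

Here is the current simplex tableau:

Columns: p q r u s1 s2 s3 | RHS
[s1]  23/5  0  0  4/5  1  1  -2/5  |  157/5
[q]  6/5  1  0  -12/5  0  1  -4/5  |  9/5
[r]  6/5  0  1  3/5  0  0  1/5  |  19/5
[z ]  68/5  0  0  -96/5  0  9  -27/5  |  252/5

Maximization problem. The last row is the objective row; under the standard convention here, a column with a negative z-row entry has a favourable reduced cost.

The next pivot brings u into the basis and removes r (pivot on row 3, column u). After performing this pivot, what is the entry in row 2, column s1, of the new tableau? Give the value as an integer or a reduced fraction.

0

Pivot element is row 3, column u: 3/5.
Normalize row 3: new (row 3, s1) = 0/(3/5) = 0.
row 2 ← row 2 − (-12/5)·(new row 3): 0 − (-12/5)·0 = 0.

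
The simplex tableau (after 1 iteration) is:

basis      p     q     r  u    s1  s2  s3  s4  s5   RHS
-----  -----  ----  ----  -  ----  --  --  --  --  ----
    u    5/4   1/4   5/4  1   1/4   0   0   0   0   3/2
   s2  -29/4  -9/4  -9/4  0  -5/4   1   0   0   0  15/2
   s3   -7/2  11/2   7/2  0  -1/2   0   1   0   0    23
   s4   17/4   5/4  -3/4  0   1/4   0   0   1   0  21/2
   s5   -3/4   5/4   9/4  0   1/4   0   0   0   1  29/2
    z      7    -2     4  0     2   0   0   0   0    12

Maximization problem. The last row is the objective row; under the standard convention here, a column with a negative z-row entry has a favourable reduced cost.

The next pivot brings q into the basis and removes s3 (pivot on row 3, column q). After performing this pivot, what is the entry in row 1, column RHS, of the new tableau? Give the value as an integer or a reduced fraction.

5/11

Pivot element is row 3, column q: 11/2.
Normalize row 3: new (row 3, RHS) = 23/(11/2) = 46/11.
row 1 ← row 1 − (1/4)·(new row 3): 3/2 − (1/4)·(46/11) = 5/11.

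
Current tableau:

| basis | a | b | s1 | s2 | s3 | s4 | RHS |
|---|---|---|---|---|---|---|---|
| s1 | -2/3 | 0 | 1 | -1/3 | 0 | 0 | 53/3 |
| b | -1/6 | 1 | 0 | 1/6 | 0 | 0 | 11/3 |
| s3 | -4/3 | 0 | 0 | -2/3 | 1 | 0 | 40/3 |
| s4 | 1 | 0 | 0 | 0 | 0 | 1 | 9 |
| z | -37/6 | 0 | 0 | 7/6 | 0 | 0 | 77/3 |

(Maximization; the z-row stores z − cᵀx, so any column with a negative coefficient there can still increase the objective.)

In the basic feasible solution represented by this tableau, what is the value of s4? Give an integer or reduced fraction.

9

s4 is basic (row 4); its value is the RHS of that row: 9.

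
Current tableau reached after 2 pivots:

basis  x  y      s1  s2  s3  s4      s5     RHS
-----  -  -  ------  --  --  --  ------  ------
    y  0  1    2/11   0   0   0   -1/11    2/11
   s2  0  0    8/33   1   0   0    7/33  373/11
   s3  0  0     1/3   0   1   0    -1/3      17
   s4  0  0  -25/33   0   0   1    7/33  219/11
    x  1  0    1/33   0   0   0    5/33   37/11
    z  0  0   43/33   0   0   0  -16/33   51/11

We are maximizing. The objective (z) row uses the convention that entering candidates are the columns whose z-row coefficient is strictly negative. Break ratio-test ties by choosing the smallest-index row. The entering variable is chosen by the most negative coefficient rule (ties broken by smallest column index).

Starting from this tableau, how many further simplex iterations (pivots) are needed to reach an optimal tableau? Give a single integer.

pivot: s5 in, x out → z = 77/5
No improving column remains; optimal.

1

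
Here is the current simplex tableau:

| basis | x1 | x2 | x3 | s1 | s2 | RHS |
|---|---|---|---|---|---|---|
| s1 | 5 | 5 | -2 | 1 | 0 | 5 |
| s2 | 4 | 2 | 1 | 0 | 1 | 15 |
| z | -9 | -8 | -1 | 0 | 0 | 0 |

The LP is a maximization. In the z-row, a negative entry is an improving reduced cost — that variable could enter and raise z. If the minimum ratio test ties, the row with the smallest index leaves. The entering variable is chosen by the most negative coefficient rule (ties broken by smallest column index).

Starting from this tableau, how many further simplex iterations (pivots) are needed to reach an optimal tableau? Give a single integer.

pivot: x1 in, s1 out → z = 9
pivot: x3 in, s2 out → z = 370/13
pivot: x2 in, x1 out → z = 115/3
No improving column remains; optimal.

3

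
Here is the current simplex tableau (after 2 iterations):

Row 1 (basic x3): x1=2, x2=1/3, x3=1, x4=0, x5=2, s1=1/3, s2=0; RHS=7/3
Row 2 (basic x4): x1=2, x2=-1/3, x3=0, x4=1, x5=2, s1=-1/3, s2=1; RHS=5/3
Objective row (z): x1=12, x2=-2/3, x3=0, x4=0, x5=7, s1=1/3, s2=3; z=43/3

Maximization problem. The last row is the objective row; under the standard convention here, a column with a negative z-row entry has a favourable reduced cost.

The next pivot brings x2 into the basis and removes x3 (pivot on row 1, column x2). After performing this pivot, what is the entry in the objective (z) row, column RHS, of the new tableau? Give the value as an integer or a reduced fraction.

Pivot element is row 1, column x2: 1/3.
Normalize row 1: new (row 1, RHS) = (7/3)/(1/3) = 7.
z-row ← z-row − (-2/3)·(new row 1): 43/3 − (-2/3)·7 = 19.

19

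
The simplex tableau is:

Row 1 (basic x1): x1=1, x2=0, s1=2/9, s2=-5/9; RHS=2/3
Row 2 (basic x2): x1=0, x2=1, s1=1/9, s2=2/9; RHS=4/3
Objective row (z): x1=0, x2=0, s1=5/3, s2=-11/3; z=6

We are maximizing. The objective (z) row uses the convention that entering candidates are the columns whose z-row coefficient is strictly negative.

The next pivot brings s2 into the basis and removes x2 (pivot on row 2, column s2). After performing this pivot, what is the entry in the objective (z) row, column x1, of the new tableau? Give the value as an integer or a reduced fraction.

Pivot element is row 2, column s2: 2/9.
Normalize row 2: new (row 2, x1) = 0/(2/9) = 0.
z-row ← z-row − (-11/3)·(new row 2): 0 − (-11/3)·0 = 0.

0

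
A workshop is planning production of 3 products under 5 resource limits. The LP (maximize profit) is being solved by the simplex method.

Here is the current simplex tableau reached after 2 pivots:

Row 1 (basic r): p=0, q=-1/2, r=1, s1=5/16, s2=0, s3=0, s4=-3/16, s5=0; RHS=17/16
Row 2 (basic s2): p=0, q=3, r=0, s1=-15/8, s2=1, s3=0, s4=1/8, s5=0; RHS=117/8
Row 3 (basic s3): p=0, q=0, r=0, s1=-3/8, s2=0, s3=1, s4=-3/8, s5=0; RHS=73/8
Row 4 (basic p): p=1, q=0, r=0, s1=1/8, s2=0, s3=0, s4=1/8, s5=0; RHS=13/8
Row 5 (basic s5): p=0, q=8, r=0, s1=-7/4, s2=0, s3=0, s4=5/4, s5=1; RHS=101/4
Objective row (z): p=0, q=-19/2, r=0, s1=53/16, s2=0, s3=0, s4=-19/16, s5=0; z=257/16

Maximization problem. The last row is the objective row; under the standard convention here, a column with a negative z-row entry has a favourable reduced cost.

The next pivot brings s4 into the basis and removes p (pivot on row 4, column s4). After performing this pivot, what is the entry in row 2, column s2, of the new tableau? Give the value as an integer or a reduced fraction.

Pivot element is row 4, column s4: 1/8.
Normalize row 4: new (row 4, s2) = 0/(1/8) = 0.
row 2 ← row 2 − (1/8)·(new row 4): 1 − (1/8)·0 = 1.

1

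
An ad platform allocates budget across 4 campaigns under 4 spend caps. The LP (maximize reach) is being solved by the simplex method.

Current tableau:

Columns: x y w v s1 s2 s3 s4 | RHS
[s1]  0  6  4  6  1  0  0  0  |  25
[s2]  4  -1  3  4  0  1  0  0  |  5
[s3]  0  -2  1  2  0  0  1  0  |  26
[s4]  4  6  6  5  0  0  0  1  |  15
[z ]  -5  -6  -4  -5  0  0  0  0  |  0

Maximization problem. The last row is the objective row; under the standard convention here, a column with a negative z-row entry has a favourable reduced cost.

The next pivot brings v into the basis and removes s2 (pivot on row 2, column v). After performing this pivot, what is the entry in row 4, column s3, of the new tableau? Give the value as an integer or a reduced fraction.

0

Pivot element is row 2, column v: 4.
Normalize row 2: new (row 2, s3) = 0/4 = 0.
row 4 ← row 4 − 5·(new row 2): 0 − 5·0 = 0.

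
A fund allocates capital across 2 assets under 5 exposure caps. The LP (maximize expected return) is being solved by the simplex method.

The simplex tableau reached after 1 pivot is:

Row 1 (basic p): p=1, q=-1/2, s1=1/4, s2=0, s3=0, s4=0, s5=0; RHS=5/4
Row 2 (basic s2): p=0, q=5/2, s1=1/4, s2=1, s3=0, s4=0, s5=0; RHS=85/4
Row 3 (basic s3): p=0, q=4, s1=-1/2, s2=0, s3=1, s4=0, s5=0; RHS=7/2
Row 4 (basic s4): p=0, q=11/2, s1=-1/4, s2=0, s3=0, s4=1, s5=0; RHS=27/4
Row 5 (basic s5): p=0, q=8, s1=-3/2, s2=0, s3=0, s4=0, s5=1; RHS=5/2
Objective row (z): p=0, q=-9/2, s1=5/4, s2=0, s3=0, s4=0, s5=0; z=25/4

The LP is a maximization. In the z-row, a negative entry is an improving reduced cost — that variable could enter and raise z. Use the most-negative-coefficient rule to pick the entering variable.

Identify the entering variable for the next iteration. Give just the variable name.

Objective-row coefficients: p: 0, q: -9/2, s1: 5/4, s2: 0, s3: 0, s4: 0, s5: 0.
The most negative is -9/2 in column q, so q enters.

q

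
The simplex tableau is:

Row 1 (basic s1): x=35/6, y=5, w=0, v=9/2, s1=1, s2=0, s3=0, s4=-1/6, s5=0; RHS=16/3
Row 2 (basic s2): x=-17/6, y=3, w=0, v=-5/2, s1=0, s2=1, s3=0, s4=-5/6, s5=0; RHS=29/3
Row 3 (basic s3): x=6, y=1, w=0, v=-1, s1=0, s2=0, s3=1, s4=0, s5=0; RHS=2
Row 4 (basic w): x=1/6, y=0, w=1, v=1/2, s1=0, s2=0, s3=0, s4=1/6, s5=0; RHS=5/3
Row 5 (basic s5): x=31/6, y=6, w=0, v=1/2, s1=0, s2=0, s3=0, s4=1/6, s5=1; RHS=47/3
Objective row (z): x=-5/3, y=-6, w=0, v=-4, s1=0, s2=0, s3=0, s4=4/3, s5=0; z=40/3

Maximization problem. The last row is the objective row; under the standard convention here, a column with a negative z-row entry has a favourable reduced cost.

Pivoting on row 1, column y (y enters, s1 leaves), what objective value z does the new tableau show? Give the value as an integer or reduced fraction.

Minimum ratio for y: (16/3)/5 = 16/15.
z changes by −(z-row coeff of y)·ratio = −(-6)·(16/15) = 32/5.
New z = 40/3 + (32/5) = 296/15.

296/15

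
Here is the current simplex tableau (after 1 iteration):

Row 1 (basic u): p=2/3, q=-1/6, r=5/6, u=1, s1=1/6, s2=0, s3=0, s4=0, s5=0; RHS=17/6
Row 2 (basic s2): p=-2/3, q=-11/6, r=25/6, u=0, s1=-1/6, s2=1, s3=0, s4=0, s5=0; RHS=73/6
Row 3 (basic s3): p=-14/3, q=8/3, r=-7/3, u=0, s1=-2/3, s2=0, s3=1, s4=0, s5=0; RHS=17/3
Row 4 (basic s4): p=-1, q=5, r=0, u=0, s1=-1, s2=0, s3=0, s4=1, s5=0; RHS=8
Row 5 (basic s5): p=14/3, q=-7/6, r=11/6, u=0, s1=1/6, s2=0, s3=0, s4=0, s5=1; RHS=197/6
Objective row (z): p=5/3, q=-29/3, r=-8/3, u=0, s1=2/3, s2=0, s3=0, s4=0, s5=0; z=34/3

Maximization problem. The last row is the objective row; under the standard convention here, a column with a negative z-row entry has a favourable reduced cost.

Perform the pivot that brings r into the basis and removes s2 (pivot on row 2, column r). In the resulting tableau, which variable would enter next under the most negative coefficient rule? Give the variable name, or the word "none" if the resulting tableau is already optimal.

q

Pivot element 25/6. New z-row = old z-row − (-8/3)·(row 2/(25/6)).
Updated z-row coefficients: p: 31/25, q: -271/25, r: 0, u: 0, s1: 14/25, s2: 16/25, s3: 0, s4: 0, s5: 0.
The most negative is -271/25 in column q, so q would enter next.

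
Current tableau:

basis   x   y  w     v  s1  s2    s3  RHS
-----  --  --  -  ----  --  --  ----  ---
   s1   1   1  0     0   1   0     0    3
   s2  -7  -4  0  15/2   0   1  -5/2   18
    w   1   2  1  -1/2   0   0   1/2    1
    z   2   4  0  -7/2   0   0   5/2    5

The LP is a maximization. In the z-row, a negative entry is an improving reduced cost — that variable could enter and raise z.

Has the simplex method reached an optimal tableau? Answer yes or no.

Column v has objective-row coefficient -7/2, which is negative; an improving pivot exists, so not yet optimal.

no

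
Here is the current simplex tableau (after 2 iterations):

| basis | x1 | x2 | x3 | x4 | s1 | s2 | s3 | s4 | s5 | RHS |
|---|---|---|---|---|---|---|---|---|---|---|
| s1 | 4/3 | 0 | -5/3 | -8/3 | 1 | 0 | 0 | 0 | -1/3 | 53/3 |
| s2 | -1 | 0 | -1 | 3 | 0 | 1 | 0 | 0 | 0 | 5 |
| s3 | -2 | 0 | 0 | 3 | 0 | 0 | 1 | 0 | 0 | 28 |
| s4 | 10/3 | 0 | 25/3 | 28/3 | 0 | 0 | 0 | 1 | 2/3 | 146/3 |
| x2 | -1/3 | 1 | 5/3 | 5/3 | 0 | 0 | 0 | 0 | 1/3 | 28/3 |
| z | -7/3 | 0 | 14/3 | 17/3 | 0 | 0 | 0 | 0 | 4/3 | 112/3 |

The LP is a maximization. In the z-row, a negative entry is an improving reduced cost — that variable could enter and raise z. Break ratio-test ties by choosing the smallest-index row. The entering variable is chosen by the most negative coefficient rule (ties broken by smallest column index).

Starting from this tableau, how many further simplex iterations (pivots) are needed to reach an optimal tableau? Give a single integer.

1

pivot: x1 in, s1 out → z = 273/4
No improving column remains; optimal.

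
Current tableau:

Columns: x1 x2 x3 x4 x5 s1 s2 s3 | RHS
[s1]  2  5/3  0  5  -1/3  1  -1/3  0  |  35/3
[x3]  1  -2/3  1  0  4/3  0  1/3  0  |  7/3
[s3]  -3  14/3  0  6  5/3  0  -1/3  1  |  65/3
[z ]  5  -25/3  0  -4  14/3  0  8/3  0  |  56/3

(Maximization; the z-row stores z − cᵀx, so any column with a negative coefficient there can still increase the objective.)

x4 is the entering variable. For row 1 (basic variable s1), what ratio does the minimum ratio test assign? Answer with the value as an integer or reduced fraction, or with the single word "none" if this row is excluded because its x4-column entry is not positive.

7/3

Ratio = RHS / (x4 entry) = (35/3) / 5 = 7/3.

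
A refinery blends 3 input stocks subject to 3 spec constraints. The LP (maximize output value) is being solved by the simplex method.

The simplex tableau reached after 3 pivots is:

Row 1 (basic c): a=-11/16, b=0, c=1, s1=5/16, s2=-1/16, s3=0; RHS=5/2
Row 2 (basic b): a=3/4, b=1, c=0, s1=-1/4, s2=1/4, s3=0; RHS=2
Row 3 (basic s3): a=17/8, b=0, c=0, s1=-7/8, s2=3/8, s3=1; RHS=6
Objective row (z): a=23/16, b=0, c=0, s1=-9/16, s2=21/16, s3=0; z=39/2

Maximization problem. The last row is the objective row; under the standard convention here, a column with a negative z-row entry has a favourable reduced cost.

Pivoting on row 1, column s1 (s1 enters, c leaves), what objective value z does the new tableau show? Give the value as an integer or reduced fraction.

Minimum ratio for s1: (5/2)/(5/16) = 8.
z changes by −(z-row coeff of s1)·ratio = −(-9/16)·8 = 9/2.
New z = 39/2 + (9/2) = 24.

24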